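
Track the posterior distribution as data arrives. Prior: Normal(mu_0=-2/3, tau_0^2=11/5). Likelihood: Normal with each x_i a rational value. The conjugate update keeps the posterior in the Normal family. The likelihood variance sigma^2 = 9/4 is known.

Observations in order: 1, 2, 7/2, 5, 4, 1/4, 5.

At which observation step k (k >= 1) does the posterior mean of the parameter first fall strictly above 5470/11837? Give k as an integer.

obs 1: x=1 → posterior Normal(14/89, 99/89)
obs 2: x=2 → posterior Normal(102/133, 99/133)
obs 3: x=7/2 → posterior Normal(256/177, 33/59)
obs 4: x=5 → posterior Normal(28/13, 99/221)
obs 5: x=4 → posterior Normal(652/265, 99/265)
obs 6: x=1/4 → posterior Normal(221/103, 33/103)
obs 7: x=5 → posterior Normal(883/353, 99/353)

k = 2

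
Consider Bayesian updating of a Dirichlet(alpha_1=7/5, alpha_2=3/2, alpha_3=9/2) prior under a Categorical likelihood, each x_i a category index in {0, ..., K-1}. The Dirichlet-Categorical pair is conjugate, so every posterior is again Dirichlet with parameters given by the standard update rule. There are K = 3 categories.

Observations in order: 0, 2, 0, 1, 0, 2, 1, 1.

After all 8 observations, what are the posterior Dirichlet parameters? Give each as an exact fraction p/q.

alpha_1=22/5, alpha_2=9/2, alpha_3=13/2

obs 1: x=0 → posterior Dirichlet(12/5, 3/2, 9/2)
obs 2: x=2 → posterior Dirichlet(12/5, 3/2, 11/2)
obs 3: x=0 → posterior Dirichlet(17/5, 3/2, 11/2)
obs 4: x=1 → posterior Dirichlet(17/5, 5/2, 11/2)
obs 5: x=0 → posterior Dirichlet(22/5, 5/2, 11/2)
obs 6: x=2 → posterior Dirichlet(22/5, 5/2, 13/2)
obs 7: x=1 → posterior Dirichlet(22/5, 7/2, 13/2)
obs 8: x=1 → posterior Dirichlet(22/5, 9/2, 13/2)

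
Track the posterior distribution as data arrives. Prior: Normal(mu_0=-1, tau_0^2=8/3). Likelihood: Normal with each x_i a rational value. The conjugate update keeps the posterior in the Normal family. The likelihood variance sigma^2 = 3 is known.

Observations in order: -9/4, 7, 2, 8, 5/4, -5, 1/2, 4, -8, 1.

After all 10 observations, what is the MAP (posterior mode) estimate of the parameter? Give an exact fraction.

59/89

obs 1: x=-9/4 → posterior Normal(-27/17, 24/17)
obs 2: x=7 → posterior Normal(29/25, 24/25)
obs 3: x=2 → posterior Normal(15/11, 8/11)
obs 4: x=8 → posterior Normal(109/41, 24/41)
obs 5: x=5/4 → posterior Normal(17/7, 24/49)
obs 6: x=-5 → posterior Normal(79/57, 8/19)
obs 7: x=1/2 → posterior Normal(83/65, 24/65)
obs 8: x=4 → posterior Normal(115/73, 24/73)
obs 9: x=-8 → posterior Normal(17/27, 8/27)
obs 10: x=1 → posterior Normal(59/89, 24/89)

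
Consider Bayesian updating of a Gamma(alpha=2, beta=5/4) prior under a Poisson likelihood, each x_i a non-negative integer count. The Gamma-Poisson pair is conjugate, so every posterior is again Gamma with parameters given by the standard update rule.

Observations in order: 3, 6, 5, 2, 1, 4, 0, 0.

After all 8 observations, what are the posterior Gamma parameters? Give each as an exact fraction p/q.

alpha=23, beta=37/4

obs 1: x=3 → posterior Gamma(5, 9/4)
obs 2: x=6 → posterior Gamma(11, 13/4)
obs 3: x=5 → posterior Gamma(16, 17/4)
obs 4: x=2 → posterior Gamma(18, 21/4)
obs 5: x=1 → posterior Gamma(19, 25/4)
obs 6: x=4 → posterior Gamma(23, 29/4)
obs 7: x=0 → posterior Gamma(23, 33/4)
obs 8: x=0 → posterior Gamma(23, 37/4)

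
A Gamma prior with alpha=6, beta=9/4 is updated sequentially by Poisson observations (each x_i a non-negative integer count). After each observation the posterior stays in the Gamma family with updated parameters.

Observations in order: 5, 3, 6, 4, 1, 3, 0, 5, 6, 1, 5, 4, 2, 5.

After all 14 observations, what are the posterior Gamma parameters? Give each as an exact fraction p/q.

alpha=56, beta=65/4

obs 1: x=5 → posterior Gamma(11, 13/4)
obs 2: x=3 → posterior Gamma(14, 17/4)
obs 3: x=6 → posterior Gamma(20, 21/4)
obs 4: x=4 → posterior Gamma(24, 25/4)
obs 5: x=1 → posterior Gamma(25, 29/4)
obs 6: x=3 → posterior Gamma(28, 33/4)
obs 7: x=0 → posterior Gamma(28, 37/4)
obs 8: x=5 → posterior Gamma(33, 41/4)
obs 9: x=6 → posterior Gamma(39, 45/4)
obs 10: x=1 → posterior Gamma(40, 49/4)
obs 11: x=5 → posterior Gamma(45, 53/4)
obs 12: x=4 → posterior Gamma(49, 57/4)
obs 13: x=2 → posterior Gamma(51, 61/4)
obs 14: x=5 → posterior Gamma(56, 65/4)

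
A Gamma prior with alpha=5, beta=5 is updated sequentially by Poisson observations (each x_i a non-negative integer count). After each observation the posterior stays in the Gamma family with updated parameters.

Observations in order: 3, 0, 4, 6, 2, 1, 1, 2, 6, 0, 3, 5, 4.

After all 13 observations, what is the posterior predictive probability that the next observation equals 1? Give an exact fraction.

2211538502367875551557274912697420912345944815575236608/9691808871033067112824380501725664483616416540730367659

obs 1: x=3 → posterior Gamma(8, 6)
obs 2: x=0 → posterior Gamma(8, 7)
obs 3: x=4 → posterior Gamma(12, 8)
obs 4: x=6 → posterior Gamma(18, 9)
obs 5: x=2 → posterior Gamma(20, 10)
obs 6: x=1 → posterior Gamma(21, 11)
obs 7: x=1 → posterior Gamma(22, 12)
obs 8: x=2 → posterior Gamma(24, 13)
obs 9: x=6 → posterior Gamma(30, 14)
obs 10: x=0 → posterior Gamma(30, 15)
obs 11: x=3 → posterior Gamma(33, 16)
obs 12: x=5 → posterior Gamma(38, 17)
obs 13: x=4 → posterior Gamma(42, 18)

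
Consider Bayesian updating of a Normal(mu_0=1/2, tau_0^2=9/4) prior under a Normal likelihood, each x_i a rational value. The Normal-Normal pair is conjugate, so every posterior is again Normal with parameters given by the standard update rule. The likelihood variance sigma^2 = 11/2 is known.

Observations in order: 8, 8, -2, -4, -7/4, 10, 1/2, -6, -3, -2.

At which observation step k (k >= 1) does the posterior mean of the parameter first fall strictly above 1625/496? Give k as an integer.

obs 1: x=8 → posterior Normal(83/31, 99/62)
obs 2: x=8 → posterior Normal(31/8, 99/80)
obs 3: x=-2 → posterior Normal(137/49, 99/98)
obs 4: x=-4 → posterior Normal(101/58, 99/116)
obs 5: x=-7/4 → posterior Normal(341/268, 99/134)
obs 6: x=10 → posterior Normal(701/304, 99/152)
obs 7: x=1/2 → posterior Normal(719/340, 99/170)
obs 8: x=-6 → posterior Normal(503/376, 99/188)
obs 9: x=-3 → posterior Normal(395/412, 99/206)
obs 10: x=-2 → posterior Normal(323/448, 99/224)

k = 2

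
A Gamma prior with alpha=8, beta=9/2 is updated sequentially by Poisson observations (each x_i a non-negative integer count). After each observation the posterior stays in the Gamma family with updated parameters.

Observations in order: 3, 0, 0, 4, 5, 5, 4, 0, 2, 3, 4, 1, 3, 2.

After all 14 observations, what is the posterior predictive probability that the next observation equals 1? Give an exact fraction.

obs 1: x=3 → posterior Gamma(11, 11/2)
obs 2: x=0 → posterior Gamma(11, 13/2)
obs 3: x=0 → posterior Gamma(11, 15/2)
obs 4: x=4 → posterior Gamma(15, 17/2)
obs 5: x=5 → posterior Gamma(20, 19/2)
obs 6: x=5 → posterior Gamma(25, 21/2)
obs 7: x=4 → posterior Gamma(29, 23/2)
obs 8: x=0 → posterior Gamma(29, 25/2)
obs 9: x=2 → posterior Gamma(31, 27/2)
obs 10: x=3 → posterior Gamma(34, 29/2)
obs 11: x=4 → posterior Gamma(38, 31/2)
obs 12: x=1 → posterior Gamma(39, 33/2)
obs 13: x=3 → posterior Gamma(42, 35/2)
obs 14: x=2 → posterior Gamma(44, 37/2)

88177652177483433269440497886218488872874824837351817426704146743210968/396193472651037992887213867883281137950518565771503281661698830640977799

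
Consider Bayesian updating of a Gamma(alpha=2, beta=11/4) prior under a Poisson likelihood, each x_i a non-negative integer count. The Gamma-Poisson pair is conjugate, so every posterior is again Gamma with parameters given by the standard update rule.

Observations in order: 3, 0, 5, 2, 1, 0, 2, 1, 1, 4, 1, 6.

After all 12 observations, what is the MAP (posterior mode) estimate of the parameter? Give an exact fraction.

obs 1: x=3 → posterior Gamma(5, 15/4)
obs 2: x=0 → posterior Gamma(5, 19/4)
obs 3: x=5 → posterior Gamma(10, 23/4)
obs 4: x=2 → posterior Gamma(12, 27/4)
obs 5: x=1 → posterior Gamma(13, 31/4)
obs 6: x=0 → posterior Gamma(13, 35/4)
obs 7: x=2 → posterior Gamma(15, 39/4)
obs 8: x=1 → posterior Gamma(16, 43/4)
obs 9: x=1 → posterior Gamma(17, 47/4)
obs 10: x=4 → posterior Gamma(21, 51/4)
obs 11: x=1 → posterior Gamma(22, 55/4)
obs 12: x=6 → posterior Gamma(28, 59/4)

108/59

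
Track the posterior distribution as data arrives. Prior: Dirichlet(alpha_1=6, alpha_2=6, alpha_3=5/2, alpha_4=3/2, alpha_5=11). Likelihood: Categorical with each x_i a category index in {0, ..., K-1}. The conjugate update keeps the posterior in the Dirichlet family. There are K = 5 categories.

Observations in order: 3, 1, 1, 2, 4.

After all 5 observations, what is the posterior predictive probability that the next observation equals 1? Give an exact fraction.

obs 1: x=3 → posterior Dirichlet(6, 6, 5/2, 5/2, 11)
obs 2: x=1 → posterior Dirichlet(6, 7, 5/2, 5/2, 11)
obs 3: x=1 → posterior Dirichlet(6, 8, 5/2, 5/2, 11)
obs 4: x=2 → posterior Dirichlet(6, 8, 7/2, 5/2, 11)
obs 5: x=4 → posterior Dirichlet(6, 8, 7/2, 5/2, 12)

1/4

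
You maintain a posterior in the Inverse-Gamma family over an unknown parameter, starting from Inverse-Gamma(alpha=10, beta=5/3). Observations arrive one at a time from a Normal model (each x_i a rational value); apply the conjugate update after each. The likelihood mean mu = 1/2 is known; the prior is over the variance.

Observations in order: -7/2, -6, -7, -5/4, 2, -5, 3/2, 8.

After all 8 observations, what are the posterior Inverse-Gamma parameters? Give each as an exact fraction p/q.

alpha=14, beta=10111/96

obs 1: x=-7/2 → posterior Inverse-Gamma(21/2, 29/3)
obs 2: x=-6 → posterior Inverse-Gamma(11, 739/24)
obs 3: x=-7 → posterior Inverse-Gamma(23/2, 707/12)
obs 4: x=-5/4 → posterior Inverse-Gamma(12, 5803/96)
obs 5: x=2 → posterior Inverse-Gamma(25/2, 5911/96)
obs 6: x=-5 → posterior Inverse-Gamma(13, 7363/96)
obs 7: x=3/2 → posterior Inverse-Gamma(27/2, 7411/96)
obs 8: x=8 → posterior Inverse-Gamma(14, 10111/96)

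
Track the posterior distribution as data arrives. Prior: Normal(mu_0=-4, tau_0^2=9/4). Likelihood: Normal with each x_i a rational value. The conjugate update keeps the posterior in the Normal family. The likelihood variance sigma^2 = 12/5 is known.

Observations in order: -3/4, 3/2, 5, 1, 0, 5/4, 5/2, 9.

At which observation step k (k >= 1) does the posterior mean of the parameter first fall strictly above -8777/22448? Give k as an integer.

k = 3

obs 1: x=-3/4 → posterior Normal(-301/124, 36/31)
obs 2: x=3/2 → posterior Normal(-211/184, 18/23)
obs 3: x=5 → posterior Normal(89/244, 36/61)
obs 4: x=1 → posterior Normal(149/304, 9/19)
obs 5: x=0 → posterior Normal(149/364, 36/91)
obs 6: x=5/4 → posterior Normal(28/53, 18/53)
obs 7: x=5/2 → posterior Normal(17/22, 36/121)
obs 8: x=9 → posterior Normal(457/272, 9/34)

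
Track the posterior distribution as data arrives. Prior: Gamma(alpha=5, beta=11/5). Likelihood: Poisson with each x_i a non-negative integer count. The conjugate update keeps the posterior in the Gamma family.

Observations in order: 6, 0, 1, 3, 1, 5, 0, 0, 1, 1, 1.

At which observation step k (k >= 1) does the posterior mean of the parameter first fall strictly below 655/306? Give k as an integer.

obs 1: x=6 → posterior Gamma(11, 16/5)
obs 2: x=0 → posterior Gamma(11, 21/5)
obs 3: x=1 → posterior Gamma(12, 26/5)
obs 4: x=3 → posterior Gamma(15, 31/5)
obs 5: x=1 → posterior Gamma(16, 36/5)
obs 6: x=5 → posterior Gamma(21, 41/5)
obs 7: x=0 → posterior Gamma(21, 46/5)
obs 8: x=0 → posterior Gamma(21, 51/5)
obs 9: x=1 → posterior Gamma(22, 56/5)
obs 10: x=1 → posterior Gamma(23, 61/5)
obs 11: x=1 → posterior Gamma(24, 66/5)

k = 8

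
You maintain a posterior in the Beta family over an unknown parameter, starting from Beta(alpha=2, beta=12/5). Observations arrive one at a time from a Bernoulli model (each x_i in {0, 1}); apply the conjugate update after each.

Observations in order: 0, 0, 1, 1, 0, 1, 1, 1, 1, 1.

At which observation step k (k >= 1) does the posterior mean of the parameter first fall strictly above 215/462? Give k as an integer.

obs 1: x=0 → posterior Beta(2, 17/5)
obs 2: x=0 → posterior Beta(2, 22/5)
obs 3: x=1 → posterior Beta(3, 22/5)
obs 4: x=1 → posterior Beta(4, 22/5)
obs 5: x=0 → posterior Beta(4, 27/5)
obs 6: x=1 → posterior Beta(5, 27/5)
obs 7: x=1 → posterior Beta(6, 27/5)
obs 8: x=1 → posterior Beta(7, 27/5)
obs 9: x=1 → posterior Beta(8, 27/5)
obs 10: x=1 → posterior Beta(9, 27/5)

k = 4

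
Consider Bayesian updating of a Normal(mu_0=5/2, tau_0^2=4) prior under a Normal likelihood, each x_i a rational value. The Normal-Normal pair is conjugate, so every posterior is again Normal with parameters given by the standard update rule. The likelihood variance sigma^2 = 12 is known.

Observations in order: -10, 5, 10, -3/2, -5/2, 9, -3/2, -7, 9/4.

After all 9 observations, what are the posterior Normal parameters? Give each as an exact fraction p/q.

obs 1: x=-10 → posterior Normal(-5/8, 3)
obs 2: x=5 → posterior Normal(1/2, 12/5)
obs 3: x=10 → posterior Normal(25/12, 2)
obs 4: x=-3/2 → posterior Normal(11/7, 12/7)
obs 5: x=-5/2 → posterior Normal(17/16, 3/2)
obs 6: x=9 → posterior Normal(35/18, 4/3)
obs 7: x=-3/2 → posterior Normal(8/5, 6/5)
obs 8: x=-7 → posterior Normal(9/11, 12/11)
obs 9: x=9/4 → posterior Normal(15/16, 1)

mu_0=15/16, tau_0^2=1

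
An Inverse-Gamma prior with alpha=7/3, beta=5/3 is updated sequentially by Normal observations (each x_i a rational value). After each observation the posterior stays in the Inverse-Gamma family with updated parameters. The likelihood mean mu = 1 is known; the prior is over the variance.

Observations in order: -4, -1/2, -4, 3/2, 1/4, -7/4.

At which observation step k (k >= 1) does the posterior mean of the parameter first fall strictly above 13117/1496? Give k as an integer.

obs 1: x=-4 → posterior Inverse-Gamma(17/6, 85/6)
obs 2: x=-1/2 → posterior Inverse-Gamma(10/3, 367/24)
obs 3: x=-4 → posterior Inverse-Gamma(23/6, 667/24)
obs 4: x=3/2 → posterior Inverse-Gamma(13/3, 335/12)
obs 5: x=1/4 → posterior Inverse-Gamma(29/6, 2707/96)
obs 6: x=-7/4 → posterior Inverse-Gamma(16/3, 1535/48)

k = 3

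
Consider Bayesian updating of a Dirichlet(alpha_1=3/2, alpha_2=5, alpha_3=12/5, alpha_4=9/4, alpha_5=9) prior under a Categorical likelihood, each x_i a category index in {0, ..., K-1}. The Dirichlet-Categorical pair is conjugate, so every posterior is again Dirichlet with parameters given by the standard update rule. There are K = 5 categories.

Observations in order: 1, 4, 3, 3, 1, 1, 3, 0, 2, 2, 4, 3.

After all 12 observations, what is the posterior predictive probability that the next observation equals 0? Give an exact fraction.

50/643

obs 1: x=1 → posterior Dirichlet(3/2, 6, 12/5, 9/4, 9)
obs 2: x=4 → posterior Dirichlet(3/2, 6, 12/5, 9/4, 10)
obs 3: x=3 → posterior Dirichlet(3/2, 6, 12/5, 13/4, 10)
obs 4: x=3 → posterior Dirichlet(3/2, 6, 12/5, 17/4, 10)
obs 5: x=1 → posterior Dirichlet(3/2, 7, 12/5, 17/4, 10)
obs 6: x=1 → posterior Dirichlet(3/2, 8, 12/5, 17/4, 10)
obs 7: x=3 → posterior Dirichlet(3/2, 8, 12/5, 21/4, 10)
obs 8: x=0 → posterior Dirichlet(5/2, 8, 12/5, 21/4, 10)
obs 9: x=2 → posterior Dirichlet(5/2, 8, 17/5, 21/4, 10)
obs 10: x=2 → posterior Dirichlet(5/2, 8, 22/5, 21/4, 10)
obs 11: x=4 → posterior Dirichlet(5/2, 8, 22/5, 21/4, 11)
obs 12: x=3 → posterior Dirichlet(5/2, 8, 22/5, 25/4, 11)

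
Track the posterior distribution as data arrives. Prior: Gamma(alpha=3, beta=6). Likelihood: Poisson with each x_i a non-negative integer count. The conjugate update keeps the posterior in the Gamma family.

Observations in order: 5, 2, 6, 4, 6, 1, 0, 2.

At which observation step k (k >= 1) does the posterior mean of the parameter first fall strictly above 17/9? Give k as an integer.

k = 4

obs 1: x=5 → posterior Gamma(8, 7)
obs 2: x=2 → posterior Gamma(10, 8)
obs 3: x=6 → posterior Gamma(16, 9)
obs 4: x=4 → posterior Gamma(20, 10)
obs 5: x=6 → posterior Gamma(26, 11)
obs 6: x=1 → posterior Gamma(27, 12)
obs 7: x=0 → posterior Gamma(27, 13)
obs 8: x=2 → posterior Gamma(29, 14)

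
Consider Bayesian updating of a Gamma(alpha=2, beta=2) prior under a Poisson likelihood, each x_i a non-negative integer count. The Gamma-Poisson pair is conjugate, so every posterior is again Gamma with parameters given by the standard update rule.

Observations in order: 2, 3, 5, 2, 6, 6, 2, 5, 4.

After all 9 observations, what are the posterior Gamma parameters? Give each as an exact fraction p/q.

alpha=37, beta=11

obs 1: x=2 → posterior Gamma(4, 3)
obs 2: x=3 → posterior Gamma(7, 4)
obs 3: x=5 → posterior Gamma(12, 5)
obs 4: x=2 → posterior Gamma(14, 6)
obs 5: x=6 → posterior Gamma(20, 7)
obs 6: x=6 → posterior Gamma(26, 8)
obs 7: x=2 → posterior Gamma(28, 9)
obs 8: x=5 → posterior Gamma(33, 10)
obs 9: x=4 → posterior Gamma(37, 11)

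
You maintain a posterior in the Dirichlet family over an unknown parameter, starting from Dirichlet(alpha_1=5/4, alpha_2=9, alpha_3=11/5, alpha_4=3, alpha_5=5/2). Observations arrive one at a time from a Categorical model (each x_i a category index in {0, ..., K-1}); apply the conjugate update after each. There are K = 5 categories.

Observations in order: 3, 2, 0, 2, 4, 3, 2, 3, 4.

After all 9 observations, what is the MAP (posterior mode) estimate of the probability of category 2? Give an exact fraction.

obs 1: x=3 → posterior Dirichlet(5/4, 9, 11/5, 4, 5/2)
obs 2: x=2 → posterior Dirichlet(5/4, 9, 16/5, 4, 5/2)
obs 3: x=0 → posterior Dirichlet(9/4, 9, 16/5, 4, 5/2)
obs 4: x=2 → posterior Dirichlet(9/4, 9, 21/5, 4, 5/2)
obs 5: x=4 → posterior Dirichlet(9/4, 9, 21/5, 4, 7/2)
obs 6: x=3 → posterior Dirichlet(9/4, 9, 21/5, 5, 7/2)
obs 7: x=2 → posterior Dirichlet(9/4, 9, 26/5, 5, 7/2)
obs 8: x=3 → posterior Dirichlet(9/4, 9, 26/5, 6, 7/2)
obs 9: x=4 → posterior Dirichlet(9/4, 9, 26/5, 6, 9/2)

84/439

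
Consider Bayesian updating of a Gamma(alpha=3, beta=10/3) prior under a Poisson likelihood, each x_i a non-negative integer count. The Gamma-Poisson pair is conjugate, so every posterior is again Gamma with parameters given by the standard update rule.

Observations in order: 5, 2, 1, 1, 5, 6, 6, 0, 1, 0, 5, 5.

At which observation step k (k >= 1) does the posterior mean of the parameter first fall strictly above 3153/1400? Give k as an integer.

k = 6

obs 1: x=5 → posterior Gamma(8, 13/3)
obs 2: x=2 → posterior Gamma(10, 16/3)
obs 3: x=1 → posterior Gamma(11, 19/3)
obs 4: x=1 → posterior Gamma(12, 22/3)
obs 5: x=5 → posterior Gamma(17, 25/3)
obs 6: x=6 → posterior Gamma(23, 28/3)
obs 7: x=6 → posterior Gamma(29, 31/3)
obs 8: x=0 → posterior Gamma(29, 34/3)
obs 9: x=1 → posterior Gamma(30, 37/3)
obs 10: x=0 → posterior Gamma(30, 40/3)
obs 11: x=5 → posterior Gamma(35, 43/3)
obs 12: x=5 → posterior Gamma(40, 46/3)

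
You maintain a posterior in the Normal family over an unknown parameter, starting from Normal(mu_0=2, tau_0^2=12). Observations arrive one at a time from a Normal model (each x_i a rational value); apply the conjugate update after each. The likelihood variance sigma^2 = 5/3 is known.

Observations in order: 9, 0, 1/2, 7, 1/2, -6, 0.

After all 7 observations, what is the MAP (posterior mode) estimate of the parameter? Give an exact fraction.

406/257

obs 1: x=9 → posterior Normal(334/41, 60/41)
obs 2: x=0 → posterior Normal(334/77, 60/77)
obs 3: x=1/2 → posterior Normal(352/113, 60/113)
obs 4: x=7 → posterior Normal(604/149, 60/149)
obs 5: x=1/2 → posterior Normal(622/185, 12/37)
obs 6: x=-6 → posterior Normal(406/221, 60/221)
obs 7: x=0 → posterior Normal(406/257, 60/257)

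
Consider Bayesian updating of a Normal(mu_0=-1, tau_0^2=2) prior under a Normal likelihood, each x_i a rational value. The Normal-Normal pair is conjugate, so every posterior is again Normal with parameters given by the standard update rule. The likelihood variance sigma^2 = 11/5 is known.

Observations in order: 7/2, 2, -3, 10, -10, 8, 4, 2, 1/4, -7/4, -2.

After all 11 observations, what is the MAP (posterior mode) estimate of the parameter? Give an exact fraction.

119/121

obs 1: x=7/2 → posterior Normal(8/7, 22/21)
obs 2: x=2 → posterior Normal(44/31, 22/31)
obs 3: x=-3 → posterior Normal(14/41, 22/41)
obs 4: x=10 → posterior Normal(38/17, 22/51)
obs 5: x=-10 → posterior Normal(14/61, 22/61)
obs 6: x=8 → posterior Normal(94/71, 22/71)
obs 7: x=4 → posterior Normal(134/81, 22/81)
obs 8: x=2 → posterior Normal(22/13, 22/91)
obs 9: x=1/4 → posterior Normal(313/202, 22/101)
obs 10: x=-7/4 → posterior Normal(139/111, 22/111)
obs 11: x=-2 → posterior Normal(119/121, 2/11)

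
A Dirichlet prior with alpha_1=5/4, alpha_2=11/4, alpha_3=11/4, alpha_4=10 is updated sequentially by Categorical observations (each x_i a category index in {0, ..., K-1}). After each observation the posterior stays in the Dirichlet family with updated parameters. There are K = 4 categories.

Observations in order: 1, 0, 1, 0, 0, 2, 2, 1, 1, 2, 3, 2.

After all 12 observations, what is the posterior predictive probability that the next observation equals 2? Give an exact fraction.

obs 1: x=1 → posterior Dirichlet(5/4, 15/4, 11/4, 10)
obs 2: x=0 → posterior Dirichlet(9/4, 15/4, 11/4, 10)
obs 3: x=1 → posterior Dirichlet(9/4, 19/4, 11/4, 10)
obs 4: x=0 → posterior Dirichlet(13/4, 19/4, 11/4, 10)
obs 5: x=0 → posterior Dirichlet(17/4, 19/4, 11/4, 10)
obs 6: x=2 → posterior Dirichlet(17/4, 19/4, 15/4, 10)
obs 7: x=2 → posterior Dirichlet(17/4, 19/4, 19/4, 10)
obs 8: x=1 → posterior Dirichlet(17/4, 23/4, 19/4, 10)
obs 9: x=1 → posterior Dirichlet(17/4, 27/4, 19/4, 10)
obs 10: x=2 → posterior Dirichlet(17/4, 27/4, 23/4, 10)
obs 11: x=3 → posterior Dirichlet(17/4, 27/4, 23/4, 11)
obs 12: x=2 → posterior Dirichlet(17/4, 27/4, 27/4, 11)

27/115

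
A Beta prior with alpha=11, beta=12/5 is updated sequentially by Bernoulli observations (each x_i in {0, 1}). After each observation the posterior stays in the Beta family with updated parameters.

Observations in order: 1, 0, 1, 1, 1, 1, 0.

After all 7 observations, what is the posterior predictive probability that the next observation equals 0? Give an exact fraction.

obs 1: x=1 → posterior Beta(12, 12/5)
obs 2: x=0 → posterior Beta(12, 17/5)
obs 3: x=1 → posterior Beta(13, 17/5)
obs 4: x=1 → posterior Beta(14, 17/5)
obs 5: x=1 → posterior Beta(15, 17/5)
obs 6: x=1 → posterior Beta(16, 17/5)
obs 7: x=0 → posterior Beta(16, 22/5)

11/51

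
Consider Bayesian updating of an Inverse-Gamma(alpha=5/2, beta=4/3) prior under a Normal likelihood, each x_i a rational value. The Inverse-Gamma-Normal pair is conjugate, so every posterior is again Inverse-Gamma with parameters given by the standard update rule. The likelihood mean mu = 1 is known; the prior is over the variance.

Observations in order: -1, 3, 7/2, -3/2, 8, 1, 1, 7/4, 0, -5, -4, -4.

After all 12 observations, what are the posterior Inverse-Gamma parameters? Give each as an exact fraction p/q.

alpha=17/2, beta=7667/96

obs 1: x=-1 → posterior Inverse-Gamma(3, 10/3)
obs 2: x=3 → posterior Inverse-Gamma(7/2, 16/3)
obs 3: x=7/2 → posterior Inverse-Gamma(4, 203/24)
obs 4: x=-3/2 → posterior Inverse-Gamma(9/2, 139/12)
obs 5: x=8 → posterior Inverse-Gamma(5, 433/12)
obs 6: x=1 → posterior Inverse-Gamma(11/2, 433/12)
obs 7: x=1 → posterior Inverse-Gamma(6, 433/12)
obs 8: x=7/4 → posterior Inverse-Gamma(13/2, 3491/96)
obs 9: x=0 → posterior Inverse-Gamma(7, 3539/96)
obs 10: x=-5 → posterior Inverse-Gamma(15/2, 5267/96)
obs 11: x=-4 → posterior Inverse-Gamma(8, 6467/96)
obs 12: x=-4 → posterior Inverse-Gamma(17/2, 7667/96)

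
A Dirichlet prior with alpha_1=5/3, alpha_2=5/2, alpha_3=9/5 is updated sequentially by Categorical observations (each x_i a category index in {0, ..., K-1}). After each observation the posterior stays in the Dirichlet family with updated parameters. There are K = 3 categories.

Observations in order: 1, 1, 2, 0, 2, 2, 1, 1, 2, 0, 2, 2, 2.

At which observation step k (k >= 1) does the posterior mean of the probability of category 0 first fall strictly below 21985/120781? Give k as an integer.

k = 9

obs 1: x=1 → posterior Dirichlet(5/3, 7/2, 9/5)
obs 2: x=1 → posterior Dirichlet(5/3, 9/2, 9/5)
obs 3: x=2 → posterior Dirichlet(5/3, 9/2, 14/5)
obs 4: x=0 → posterior Dirichlet(8/3, 9/2, 14/5)
obs 5: x=2 → posterior Dirichlet(8/3, 9/2, 19/5)
obs 6: x=2 → posterior Dirichlet(8/3, 9/2, 24/5)
obs 7: x=1 → posterior Dirichlet(8/3, 11/2, 24/5)
obs 8: x=1 → posterior Dirichlet(8/3, 13/2, 24/5)
obs 9: x=2 → posterior Dirichlet(8/3, 13/2, 29/5)
obs 10: x=0 → posterior Dirichlet(11/3, 13/2, 29/5)
obs 11: x=2 → posterior Dirichlet(11/3, 13/2, 34/5)
obs 12: x=2 → posterior Dirichlet(11/3, 13/2, 39/5)
obs 13: x=2 → posterior Dirichlet(11/3, 13/2, 44/5)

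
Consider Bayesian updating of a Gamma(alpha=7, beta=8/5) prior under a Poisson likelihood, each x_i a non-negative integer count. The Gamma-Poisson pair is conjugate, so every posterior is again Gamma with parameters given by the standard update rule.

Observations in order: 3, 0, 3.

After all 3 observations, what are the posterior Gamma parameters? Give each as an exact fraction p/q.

obs 1: x=3 → posterior Gamma(10, 13/5)
obs 2: x=0 → posterior Gamma(10, 18/5)
obs 3: x=3 → posterior Gamma(13, 23/5)

alpha=13, beta=23/5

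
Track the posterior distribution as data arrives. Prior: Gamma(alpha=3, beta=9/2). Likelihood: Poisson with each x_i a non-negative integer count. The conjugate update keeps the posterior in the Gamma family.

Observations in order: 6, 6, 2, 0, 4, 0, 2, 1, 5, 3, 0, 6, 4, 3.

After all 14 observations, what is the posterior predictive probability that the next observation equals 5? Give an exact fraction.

251367616222541729663145844514616675015229591391939594820623130337632356753024/3971804302107589936312952063495651795932671025706966734866462885979875387950889

obs 1: x=6 → posterior Gamma(9, 11/2)
obs 2: x=6 → posterior Gamma(15, 13/2)
obs 3: x=2 → posterior Gamma(17, 15/2)
obs 4: x=0 → posterior Gamma(17, 17/2)
obs 5: x=4 → posterior Gamma(21, 19/2)
obs 6: x=0 → posterior Gamma(21, 21/2)
obs 7: x=2 → posterior Gamma(23, 23/2)
obs 8: x=1 → posterior Gamma(24, 25/2)
obs 9: x=5 → posterior Gamma(29, 27/2)
obs 10: x=3 → posterior Gamma(32, 29/2)
obs 11: x=0 → posterior Gamma(32, 31/2)
obs 12: x=6 → posterior Gamma(38, 33/2)
obs 13: x=4 → posterior Gamma(42, 35/2)
obs 14: x=3 → posterior Gamma(45, 37/2)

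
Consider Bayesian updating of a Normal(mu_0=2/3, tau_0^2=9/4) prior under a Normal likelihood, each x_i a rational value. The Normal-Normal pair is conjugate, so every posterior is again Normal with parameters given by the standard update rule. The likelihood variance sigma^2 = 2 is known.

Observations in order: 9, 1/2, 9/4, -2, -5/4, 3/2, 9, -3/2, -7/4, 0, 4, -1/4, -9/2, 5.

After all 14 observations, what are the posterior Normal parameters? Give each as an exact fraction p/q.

obs 1: x=9 → posterior Normal(259/51, 18/17)
obs 2: x=1/2 → posterior Normal(545/156, 9/13)
obs 3: x=9/4 → posterior Normal(1333/420, 18/35)
obs 4: x=-2 → posterior Normal(1117/528, 9/22)
obs 5: x=-5/4 → posterior Normal(491/318, 18/53)
obs 6: x=3/2 → posterior Normal(143/93, 9/31)
obs 7: x=9 → posterior Normal(529/213, 18/71)
obs 8: x=-3/2 → posterior Normal(977/480, 9/40)
obs 9: x=-7/4 → posterior Normal(1765/1068, 18/89)
obs 10: x=0 → posterior Normal(1765/1176, 9/49)
obs 11: x=4 → posterior Normal(2197/1284, 18/107)
obs 12: x=-1/4 → posterior Normal(1085/696, 9/58)
obs 13: x=-9/2 → posterior Normal(421/375, 18/125)
obs 14: x=5 → posterior Normal(278/201, 9/67)

mu_0=278/201, tau_0^2=9/67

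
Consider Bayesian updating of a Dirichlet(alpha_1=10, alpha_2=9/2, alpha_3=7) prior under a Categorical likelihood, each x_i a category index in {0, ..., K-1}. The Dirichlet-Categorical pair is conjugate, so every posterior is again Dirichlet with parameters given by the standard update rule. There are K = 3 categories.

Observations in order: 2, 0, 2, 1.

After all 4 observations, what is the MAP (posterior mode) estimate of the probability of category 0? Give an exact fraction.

obs 1: x=2 → posterior Dirichlet(10, 9/2, 8)
obs 2: x=0 → posterior Dirichlet(11, 9/2, 8)
obs 3: x=2 → posterior Dirichlet(11, 9/2, 9)
obs 4: x=1 → posterior Dirichlet(11, 11/2, 9)

4/9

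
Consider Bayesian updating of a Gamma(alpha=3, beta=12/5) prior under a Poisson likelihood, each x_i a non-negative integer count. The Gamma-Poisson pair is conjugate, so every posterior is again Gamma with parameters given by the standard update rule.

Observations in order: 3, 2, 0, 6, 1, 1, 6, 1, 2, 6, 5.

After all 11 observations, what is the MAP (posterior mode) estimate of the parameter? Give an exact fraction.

175/67

obs 1: x=3 → posterior Gamma(6, 17/5)
obs 2: x=2 → posterior Gamma(8, 22/5)
obs 3: x=0 → posterior Gamma(8, 27/5)
obs 4: x=6 → posterior Gamma(14, 32/5)
obs 5: x=1 → posterior Gamma(15, 37/5)
obs 6: x=1 → posterior Gamma(16, 42/5)
obs 7: x=6 → posterior Gamma(22, 47/5)
obs 8: x=1 → posterior Gamma(23, 52/5)
obs 9: x=2 → posterior Gamma(25, 57/5)
obs 10: x=6 → posterior Gamma(31, 62/5)
obs 11: x=5 → posterior Gamma(36, 67/5)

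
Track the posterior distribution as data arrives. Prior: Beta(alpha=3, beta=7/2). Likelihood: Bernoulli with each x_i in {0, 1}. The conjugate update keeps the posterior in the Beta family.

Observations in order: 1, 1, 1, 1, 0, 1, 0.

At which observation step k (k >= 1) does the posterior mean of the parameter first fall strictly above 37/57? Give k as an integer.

obs 1: x=1 → posterior Beta(4, 7/2)
obs 2: x=1 → posterior Beta(5, 7/2)
obs 3: x=1 → posterior Beta(6, 7/2)
obs 4: x=1 → posterior Beta(7, 7/2)
obs 5: x=0 → posterior Beta(7, 9/2)
obs 6: x=1 → posterior Beta(8, 9/2)
obs 7: x=0 → posterior Beta(8, 11/2)

k = 4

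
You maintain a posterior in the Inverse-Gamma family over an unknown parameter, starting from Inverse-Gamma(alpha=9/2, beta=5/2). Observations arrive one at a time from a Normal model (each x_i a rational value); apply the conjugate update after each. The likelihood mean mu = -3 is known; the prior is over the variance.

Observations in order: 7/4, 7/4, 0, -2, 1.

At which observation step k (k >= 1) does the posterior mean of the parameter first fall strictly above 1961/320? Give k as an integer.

obs 1: x=7/4 → posterior Inverse-Gamma(5, 441/32)
obs 2: x=7/4 → posterior Inverse-Gamma(11/2, 401/16)
obs 3: x=0 → posterior Inverse-Gamma(6, 473/16)
obs 4: x=-2 → posterior Inverse-Gamma(13/2, 481/16)
obs 5: x=1 → posterior Inverse-Gamma(7, 609/16)

k = 5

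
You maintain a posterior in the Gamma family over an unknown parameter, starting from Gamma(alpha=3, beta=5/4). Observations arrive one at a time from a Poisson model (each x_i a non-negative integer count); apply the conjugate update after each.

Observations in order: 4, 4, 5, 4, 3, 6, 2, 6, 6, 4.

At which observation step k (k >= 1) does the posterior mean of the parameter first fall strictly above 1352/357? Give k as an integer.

obs 1: x=4 → posterior Gamma(7, 9/4)
obs 2: x=4 → posterior Gamma(11, 13/4)
obs 3: x=5 → posterior Gamma(16, 17/4)
obs 4: x=4 → posterior Gamma(20, 21/4)
obs 5: x=3 → posterior Gamma(23, 25/4)
obs 6: x=6 → posterior Gamma(29, 29/4)
obs 7: x=2 → posterior Gamma(31, 33/4)
obs 8: x=6 → posterior Gamma(37, 37/4)
obs 9: x=6 → posterior Gamma(43, 41/4)
obs 10: x=4 → posterior Gamma(47, 45/4)

k = 4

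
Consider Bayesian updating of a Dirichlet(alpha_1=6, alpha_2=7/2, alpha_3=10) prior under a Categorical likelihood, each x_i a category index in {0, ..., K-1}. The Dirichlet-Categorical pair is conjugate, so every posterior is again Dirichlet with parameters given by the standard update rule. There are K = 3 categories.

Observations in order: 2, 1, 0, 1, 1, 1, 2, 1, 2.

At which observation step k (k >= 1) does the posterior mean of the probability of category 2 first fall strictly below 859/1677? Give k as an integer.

k = 2

obs 1: x=2 → posterior Dirichlet(6, 7/2, 11)
obs 2: x=1 → posterior Dirichlet(6, 9/2, 11)
obs 3: x=0 → posterior Dirichlet(7, 9/2, 11)
obs 4: x=1 → posterior Dirichlet(7, 11/2, 11)
obs 5: x=1 → posterior Dirichlet(7, 13/2, 11)
obs 6: x=1 → posterior Dirichlet(7, 15/2, 11)
obs 7: x=2 → posterior Dirichlet(7, 15/2, 12)
obs 8: x=1 → posterior Dirichlet(7, 17/2, 12)
obs 9: x=2 → posterior Dirichlet(7, 17/2, 13)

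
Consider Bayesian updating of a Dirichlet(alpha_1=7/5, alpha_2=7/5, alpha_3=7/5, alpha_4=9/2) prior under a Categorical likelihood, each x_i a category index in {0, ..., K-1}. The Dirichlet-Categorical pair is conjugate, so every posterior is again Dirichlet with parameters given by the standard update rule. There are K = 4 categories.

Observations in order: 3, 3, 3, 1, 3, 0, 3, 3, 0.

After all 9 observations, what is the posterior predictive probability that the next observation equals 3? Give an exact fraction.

obs 1: x=3 → posterior Dirichlet(7/5, 7/5, 7/5, 11/2)
obs 2: x=3 → posterior Dirichlet(7/5, 7/5, 7/5, 13/2)
obs 3: x=3 → posterior Dirichlet(7/5, 7/5, 7/5, 15/2)
obs 4: x=1 → posterior Dirichlet(7/5, 12/5, 7/5, 15/2)
obs 5: x=3 → posterior Dirichlet(7/5, 12/5, 7/5, 17/2)
obs 6: x=0 → posterior Dirichlet(12/5, 12/5, 7/5, 17/2)
obs 7: x=3 → posterior Dirichlet(12/5, 12/5, 7/5, 19/2)
obs 8: x=3 → posterior Dirichlet(12/5, 12/5, 7/5, 21/2)
obs 9: x=0 → posterior Dirichlet(17/5, 12/5, 7/5, 21/2)

35/59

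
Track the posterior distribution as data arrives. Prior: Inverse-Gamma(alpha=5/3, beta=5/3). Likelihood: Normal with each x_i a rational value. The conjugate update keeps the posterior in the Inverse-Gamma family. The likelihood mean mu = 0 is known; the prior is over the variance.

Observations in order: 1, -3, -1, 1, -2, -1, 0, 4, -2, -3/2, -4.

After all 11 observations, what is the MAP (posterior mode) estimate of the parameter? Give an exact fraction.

703/196

obs 1: x=1 → posterior Inverse-Gamma(13/6, 13/6)
obs 2: x=-3 → posterior Inverse-Gamma(8/3, 20/3)
obs 3: x=-1 → posterior Inverse-Gamma(19/6, 43/6)
obs 4: x=1 → posterior Inverse-Gamma(11/3, 23/3)
obs 5: x=-2 → posterior Inverse-Gamma(25/6, 29/3)
obs 6: x=-1 → posterior Inverse-Gamma(14/3, 61/6)
obs 7: x=0 → posterior Inverse-Gamma(31/6, 61/6)
obs 8: x=4 → posterior Inverse-Gamma(17/3, 109/6)
obs 9: x=-2 → posterior Inverse-Gamma(37/6, 121/6)
obs 10: x=-3/2 → posterior Inverse-Gamma(20/3, 511/24)
obs 11: x=-4 → posterior Inverse-Gamma(43/6, 703/24)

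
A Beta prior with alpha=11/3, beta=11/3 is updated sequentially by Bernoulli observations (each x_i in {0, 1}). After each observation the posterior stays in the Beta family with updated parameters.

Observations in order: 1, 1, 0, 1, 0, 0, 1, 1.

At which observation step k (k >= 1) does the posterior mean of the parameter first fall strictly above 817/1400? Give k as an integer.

k = 2

obs 1: x=1 → posterior Beta(14/3, 11/3)
obs 2: x=1 → posterior Beta(17/3, 11/3)
obs 3: x=0 → posterior Beta(17/3, 14/3)
obs 4: x=1 → posterior Beta(20/3, 14/3)
obs 5: x=0 → posterior Beta(20/3, 17/3)
obs 6: x=0 → posterior Beta(20/3, 20/3)
obs 7: x=1 → posterior Beta(23/3, 20/3)
obs 8: x=1 → posterior Beta(26/3, 20/3)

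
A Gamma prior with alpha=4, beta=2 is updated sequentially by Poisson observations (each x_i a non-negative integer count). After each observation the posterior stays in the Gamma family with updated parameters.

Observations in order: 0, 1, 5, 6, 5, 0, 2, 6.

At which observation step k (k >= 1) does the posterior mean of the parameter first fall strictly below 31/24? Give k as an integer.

obs 1: x=0 → posterior Gamma(4, 3)
obs 2: x=1 → posterior Gamma(5, 4)
obs 3: x=5 → posterior Gamma(10, 5)
obs 4: x=6 → posterior Gamma(16, 6)
obs 5: x=5 → posterior Gamma(21, 7)
obs 6: x=0 → posterior Gamma(21, 8)
obs 7: x=2 → posterior Gamma(23, 9)
obs 8: x=6 → posterior Gamma(29, 10)

k = 2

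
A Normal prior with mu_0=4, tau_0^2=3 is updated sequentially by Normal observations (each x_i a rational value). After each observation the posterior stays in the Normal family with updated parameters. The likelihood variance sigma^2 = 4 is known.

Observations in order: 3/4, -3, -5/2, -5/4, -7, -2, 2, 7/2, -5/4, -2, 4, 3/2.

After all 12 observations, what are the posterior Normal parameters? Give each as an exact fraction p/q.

mu_0=-23/160, tau_0^2=3/10

obs 1: x=3/4 → posterior Normal(73/28, 12/7)
obs 2: x=-3 → posterior Normal(37/40, 6/5)
obs 3: x=-5/2 → posterior Normal(7/52, 12/13)
obs 4: x=-5/4 → posterior Normal(-1/8, 3/4)
obs 5: x=-7 → posterior Normal(-23/19, 12/19)
obs 6: x=-2 → posterior Normal(-29/22, 6/11)
obs 7: x=2 → posterior Normal(-23/25, 12/25)
obs 8: x=7/2 → posterior Normal(-25/56, 3/7)
obs 9: x=-5/4 → posterior Normal(-65/124, 12/31)
obs 10: x=-2 → posterior Normal(-89/136, 6/17)
obs 11: x=4 → posterior Normal(-41/148, 12/37)
obs 12: x=3/2 → posterior Normal(-23/160, 3/10)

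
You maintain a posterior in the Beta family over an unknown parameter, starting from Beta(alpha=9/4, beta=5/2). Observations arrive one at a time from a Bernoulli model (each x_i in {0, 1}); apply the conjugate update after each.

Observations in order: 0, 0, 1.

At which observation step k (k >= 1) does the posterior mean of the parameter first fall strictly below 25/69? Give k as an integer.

k = 2

obs 1: x=0 → posterior Beta(9/4, 7/2)
obs 2: x=0 → posterior Beta(9/4, 9/2)
obs 3: x=1 → posterior Beta(13/4, 9/2)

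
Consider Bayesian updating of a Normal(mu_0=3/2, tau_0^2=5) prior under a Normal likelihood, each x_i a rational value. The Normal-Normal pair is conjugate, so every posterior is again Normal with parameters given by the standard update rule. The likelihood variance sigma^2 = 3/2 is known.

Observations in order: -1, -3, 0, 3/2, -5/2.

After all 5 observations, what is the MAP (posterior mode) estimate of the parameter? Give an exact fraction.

-91/106

obs 1: x=-1 → posterior Normal(-11/26, 15/13)
obs 2: x=-3 → posterior Normal(-71/46, 15/23)
obs 3: x=0 → posterior Normal(-71/66, 5/11)
obs 4: x=3/2 → posterior Normal(-41/86, 15/43)
obs 5: x=-5/2 → posterior Normal(-91/106, 15/53)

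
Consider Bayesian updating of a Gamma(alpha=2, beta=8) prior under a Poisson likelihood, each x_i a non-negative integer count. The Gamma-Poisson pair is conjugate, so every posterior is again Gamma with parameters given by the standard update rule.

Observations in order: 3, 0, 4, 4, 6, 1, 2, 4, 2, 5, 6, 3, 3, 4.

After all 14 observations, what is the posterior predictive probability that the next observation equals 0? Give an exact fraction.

600774319642841528092711102659123449286352750007573133369794363392/5304738315342148305325700564919212656132041732898221764838321536663

obs 1: x=3 → posterior Gamma(5, 9)
obs 2: x=0 → posterior Gamma(5, 10)
obs 3: x=4 → posterior Gamma(9, 11)
obs 4: x=4 → posterior Gamma(13, 12)
obs 5: x=6 → posterior Gamma(19, 13)
obs 6: x=1 → posterior Gamma(20, 14)
obs 7: x=2 → posterior Gamma(22, 15)
obs 8: x=4 → posterior Gamma(26, 16)
obs 9: x=2 → posterior Gamma(28, 17)
obs 10: x=5 → posterior Gamma(33, 18)
obs 11: x=6 → posterior Gamma(39, 19)
obs 12: x=3 → posterior Gamma(42, 20)
obs 13: x=3 → posterior Gamma(45, 21)
obs 14: x=4 → posterior Gamma(49, 22)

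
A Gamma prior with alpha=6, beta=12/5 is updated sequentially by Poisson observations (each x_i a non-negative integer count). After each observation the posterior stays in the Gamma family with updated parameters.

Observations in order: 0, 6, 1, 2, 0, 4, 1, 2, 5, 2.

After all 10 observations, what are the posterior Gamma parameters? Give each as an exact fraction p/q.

obs 1: x=0 → posterior Gamma(6, 17/5)
obs 2: x=6 → posterior Gamma(12, 22/5)
obs 3: x=1 → posterior Gamma(13, 27/5)
obs 4: x=2 → posterior Gamma(15, 32/5)
obs 5: x=0 → posterior Gamma(15, 37/5)
obs 6: x=4 → posterior Gamma(19, 42/5)
obs 7: x=1 → posterior Gamma(20, 47/5)
obs 8: x=2 → posterior Gamma(22, 52/5)
obs 9: x=5 → posterior Gamma(27, 57/5)
obs 10: x=2 → posterior Gamma(29, 62/5)

alpha=29, beta=62/5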